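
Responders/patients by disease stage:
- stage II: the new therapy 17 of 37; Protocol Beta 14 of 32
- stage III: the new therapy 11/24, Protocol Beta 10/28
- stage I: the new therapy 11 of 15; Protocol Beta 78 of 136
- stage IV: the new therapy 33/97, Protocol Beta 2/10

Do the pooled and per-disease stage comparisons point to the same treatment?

Stage II: the new therapy 17/37 = 45.9%, Protocol Beta 14/32 = 43.8% → the new therapy
Stage III: the new therapy 11/24 = 45.8%, Protocol Beta 10/28 = 35.7% → the new therapy
Stage I: the new therapy 11/15 = 73.3%, Protocol Beta 78/136 = 57.4% → the new therapy
Stage IV: the new therapy 33/97 = 34.0%, Protocol Beta 2/10 = 20.0% → the new therapy
Overall: the new therapy 72/173 = 41.6%, Protocol Beta 104/206 = 50.5% → Protocol Beta
The new therapy wins each disease group but Protocol Beta wins overall — the comparison reverses. The new therapy's patients skew toward stage IV, which has a lower base rate.

No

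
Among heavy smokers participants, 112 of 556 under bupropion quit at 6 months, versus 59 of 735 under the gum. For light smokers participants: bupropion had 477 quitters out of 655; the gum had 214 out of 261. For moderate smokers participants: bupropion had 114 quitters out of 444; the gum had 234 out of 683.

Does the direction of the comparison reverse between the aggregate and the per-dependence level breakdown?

Heavy smokers: bupropion 112/556 = 20.1%, the gum 59/735 = 8.0% → bupropion
Light smokers: bupropion 477/655 = 72.8%, the gum 214/261 = 82.0% → the gum
Moderate smokers: bupropion 114/444 = 25.7%, the gum 234/683 = 34.3% → the gum
Overall: bupropion 703/1655 = 42.5%, the gum 507/1679 = 30.2% → bupropion
Neither sweeps: bupropion wins 1 of 3 groups, the gum wins 2. Bupropion wins overall but not every group — no Simpson reversal.

No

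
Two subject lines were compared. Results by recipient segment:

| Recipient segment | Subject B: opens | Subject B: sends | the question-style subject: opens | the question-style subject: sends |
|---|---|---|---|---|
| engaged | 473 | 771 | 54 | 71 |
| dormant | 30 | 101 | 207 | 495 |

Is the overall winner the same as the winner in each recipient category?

No

Engaged: Subject B 473/771 = 61.3%, the question-style subject 54/71 = 76.1% → the question-style subject
Dormant: Subject B 30/101 = 29.7%, the question-style subject 207/495 = 41.8% → the question-style subject
Overall: Subject B 503/872 = 57.7%, the question-style subject 261/566 = 46.1% → Subject B
The question-style subject wins each recipient group but Subject B wins overall — the comparison reverses. The question-style subject's sends skew toward dormant, which has a lower base rate.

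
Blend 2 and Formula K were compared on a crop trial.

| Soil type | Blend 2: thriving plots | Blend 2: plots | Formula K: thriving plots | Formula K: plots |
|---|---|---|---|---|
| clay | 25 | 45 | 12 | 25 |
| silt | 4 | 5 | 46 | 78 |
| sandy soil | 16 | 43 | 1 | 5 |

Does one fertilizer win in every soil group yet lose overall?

Clay: Blend 2 25/45 = 55.6%, Formula K 12/25 = 48.0% → Blend 2
Silt: Blend 2 4/5 = 80.0%, Formula K 46/78 = 59.0% → Blend 2
Sandy soil: Blend 2 16/43 = 37.2%, Formula K 1/5 = 20.0% → Blend 2
Overall: Blend 2 45/93 = 48.4%, Formula K 59/108 = 54.6% → Formula K
Blend 2 wins each soil group but Formula K wins overall — the comparison reverses. Blend 2's plots skew toward sandy soil, which has a lower base rate.

Yes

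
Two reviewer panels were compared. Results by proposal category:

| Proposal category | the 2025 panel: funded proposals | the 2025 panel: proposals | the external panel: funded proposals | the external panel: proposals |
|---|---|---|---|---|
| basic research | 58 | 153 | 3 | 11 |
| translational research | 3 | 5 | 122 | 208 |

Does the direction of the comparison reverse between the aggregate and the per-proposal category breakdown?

Yes

Basic research: the 2025 panel 58/153 = 37.9%, the external panel 3/11 = 27.3% → the 2025 panel
Translational research: the 2025 panel 3/5 = 60.0%, the external panel 122/208 = 58.7% → the 2025 panel
Overall: the 2025 panel 61/158 = 38.6%, the external panel 125/219 = 57.1% → the external panel
The 2025 panel wins each proposal group but the external panel wins overall — the comparison reverses. The 2025 panel's proposals skew toward basic research, which has a lower base rate.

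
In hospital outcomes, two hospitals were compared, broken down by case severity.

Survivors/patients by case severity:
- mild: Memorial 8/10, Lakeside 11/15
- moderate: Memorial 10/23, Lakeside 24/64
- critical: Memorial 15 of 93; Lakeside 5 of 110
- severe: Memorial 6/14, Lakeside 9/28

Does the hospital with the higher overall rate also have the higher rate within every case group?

Mild: Memorial 8/10 = 80.0%, Lakeside 11/15 = 73.3% → Memorial
Moderate: Memorial 10/23 = 43.5%, Lakeside 24/64 = 37.5% → Memorial
Critical: Memorial 15/93 = 16.1%, Lakeside 5/110 = 4.5% → Memorial
Severe: Memorial 6/14 = 42.9%, Lakeside 9/28 = 32.1% → Memorial
Overall: Memorial 39/140 = 27.9%, Lakeside 49/217 = 22.6% → Memorial
Memorial wins overall and in every case group — no reversal.

Yes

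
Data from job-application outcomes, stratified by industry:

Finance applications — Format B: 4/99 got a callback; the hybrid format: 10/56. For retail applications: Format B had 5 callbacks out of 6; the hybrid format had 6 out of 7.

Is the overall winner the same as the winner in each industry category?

Finance: Format B 4/99 = 4.0%, the hybrid format 10/56 = 17.9% → the hybrid format
Retail: Format B 5/6 = 83.3%, the hybrid format 6/7 = 85.7% → the hybrid format
Overall: Format B 9/105 = 8.6%, the hybrid format 16/63 = 25.4% → the hybrid format
The hybrid format wins overall and in every industry group — no reversal.

Yes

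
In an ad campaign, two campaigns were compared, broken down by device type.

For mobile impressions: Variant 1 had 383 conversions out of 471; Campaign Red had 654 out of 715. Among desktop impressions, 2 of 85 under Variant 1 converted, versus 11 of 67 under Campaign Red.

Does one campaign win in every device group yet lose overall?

Mobile: Variant 1 383/471 = 81.3%, Campaign Red 654/715 = 91.5% → Campaign Red
Desktop: Variant 1 2/85 = 2.4%, Campaign Red 11/67 = 16.4% → Campaign Red
Overall: Variant 1 385/556 = 69.2%, Campaign Red 665/782 = 85.0% → Campaign Red
Campaign Red wins overall and in every device group — no reversal.

No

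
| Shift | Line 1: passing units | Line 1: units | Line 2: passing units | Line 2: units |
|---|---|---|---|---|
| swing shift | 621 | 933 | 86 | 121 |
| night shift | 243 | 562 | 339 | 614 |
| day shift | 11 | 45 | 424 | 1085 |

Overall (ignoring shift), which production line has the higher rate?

Swing shift: Line 1 621/933 = 66.6%, Line 2 86/121 = 71.1% → Line 2
Night shift: Line 1 243/562 = 43.2%, Line 2 339/614 = 55.2% → Line 2
Day shift: Line 1 11/45 = 24.4%, Line 2 424/1085 = 39.1% → Line 2
Overall: Line 1 875/1540 = 56.8%, Line 2 849/1820 = 46.6% → Line 1
(Line 2 wins every shift group but Line 1 wins overall — Line 2's units skew toward the low-rate day shift group.)

Line 1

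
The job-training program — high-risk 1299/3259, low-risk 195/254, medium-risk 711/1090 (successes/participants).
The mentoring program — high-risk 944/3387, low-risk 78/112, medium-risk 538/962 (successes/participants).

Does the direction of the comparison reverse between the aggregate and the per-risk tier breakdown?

No

High-risk: the job-training program 1299/3259 = 39.9%, the mentoring program 944/3387 = 27.9% → the job-training program
Low-risk: the job-training program 195/254 = 76.8%, the mentoring program 78/112 = 69.6% → the job-training program
Medium-risk: the job-training program 711/1090 = 65.2%, the mentoring program 538/962 = 55.9% → the job-training program
Overall: the job-training program 2205/4603 = 47.9%, the mentoring program 1560/4461 = 35.0% → the job-training program
The job-training program wins overall and in every risk group — no reversal.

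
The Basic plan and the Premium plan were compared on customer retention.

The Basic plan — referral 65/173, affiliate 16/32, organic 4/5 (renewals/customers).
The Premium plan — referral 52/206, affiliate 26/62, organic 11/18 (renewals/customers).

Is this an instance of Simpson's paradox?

No

Referral: the Basic plan 65/173 = 37.6%, the Premium plan 52/206 = 25.2% → the Basic plan
Affiliate: the Basic plan 16/32 = 50.0%, the Premium plan 26/62 = 41.9% → the Basic plan
Organic: the Basic plan 4/5 = 80.0%, the Premium plan 11/18 = 61.1% → the Basic plan
Overall: the Basic plan 85/210 = 40.5%, the Premium plan 89/286 = 31.1% → the Basic plan
The Basic plan wins overall and in every signup group — no reversal.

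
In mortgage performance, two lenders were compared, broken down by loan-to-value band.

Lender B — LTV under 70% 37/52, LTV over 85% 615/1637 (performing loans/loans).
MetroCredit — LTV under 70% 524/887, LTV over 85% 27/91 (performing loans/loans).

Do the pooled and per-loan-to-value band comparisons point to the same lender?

LTV under 70%: Lender B 37/52 = 71.2%, MetroCredit 524/887 = 59.1% → Lender B
LTV over 85%: Lender B 615/1637 = 37.6%, MetroCredit 27/91 = 29.7% → Lender B
Overall: Lender B 652/1689 = 38.6%, MetroCredit 551/978 = 56.3% → MetroCredit
Lender B wins each loan-to-value group but MetroCredit wins overall — the comparison reverses. Lender B's loans skew toward LTV over 85%, which has a lower base rate.

No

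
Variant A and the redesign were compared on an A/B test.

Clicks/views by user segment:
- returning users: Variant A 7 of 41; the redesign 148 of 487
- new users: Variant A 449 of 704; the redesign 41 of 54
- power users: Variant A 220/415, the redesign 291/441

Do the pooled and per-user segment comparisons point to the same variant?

No

Returning users: Variant A 7/41 = 17.1%, the redesign 148/487 = 30.4% → the redesign
New users: Variant A 449/704 = 63.8%, the redesign 41/54 = 75.9% → the redesign
Power users: Variant A 220/415 = 53.0%, the redesign 291/441 = 66.0% → the redesign
Overall: Variant A 676/1160 = 58.3%, the redesign 480/982 = 48.9% → Variant A
The redesign wins each user group but Variant A wins overall — the comparison reverses. The redesign's views skew toward returning users, which has a lower base rate.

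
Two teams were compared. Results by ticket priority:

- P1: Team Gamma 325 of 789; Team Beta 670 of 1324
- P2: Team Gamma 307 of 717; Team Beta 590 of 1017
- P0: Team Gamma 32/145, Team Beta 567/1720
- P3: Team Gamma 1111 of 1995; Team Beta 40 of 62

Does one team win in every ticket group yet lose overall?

P1: Team Gamma 325/789 = 41.2%, Team Beta 670/1324 = 50.6% → Team Beta
P2: Team Gamma 307/717 = 42.8%, Team Beta 590/1017 = 58.0% → Team Beta
P0: Team Gamma 32/145 = 22.1%, Team Beta 567/1720 = 33.0% → Team Beta
P3: Team Gamma 1111/1995 = 55.7%, Team Beta 40/62 = 64.5% → Team Beta
Overall: Team Gamma 1775/3646 = 48.7%, Team Beta 1867/4123 = 45.3% → Team Gamma
Team Beta wins each ticket group but Team Gamma wins overall — the comparison reverses. Team Beta's tickets skew toward P0, which has a lower base rate.

Yes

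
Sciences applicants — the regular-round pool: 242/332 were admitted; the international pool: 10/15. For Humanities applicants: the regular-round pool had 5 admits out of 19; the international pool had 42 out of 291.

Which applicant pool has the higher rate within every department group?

Sciences: the regular-round pool 242/332 = 72.9%, the international pool 10/15 = 66.7% → the regular-round pool
Humanities: the regular-round pool 5/19 = 26.3%, the international pool 42/291 = 14.4% → the regular-round pool
The regular-round pool has the higher rate in both groups.

the regular-round pool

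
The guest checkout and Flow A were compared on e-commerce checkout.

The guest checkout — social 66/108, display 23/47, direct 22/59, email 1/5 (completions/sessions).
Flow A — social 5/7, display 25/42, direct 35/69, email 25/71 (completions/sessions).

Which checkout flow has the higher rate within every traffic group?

Social: the guest checkout 66/108 = 61.1%, Flow A 5/7 = 71.4% → Flow A
Display: the guest checkout 23/47 = 48.9%, Flow A 25/42 = 59.5% → Flow A
Direct: the guest checkout 22/59 = 37.3%, Flow A 35/69 = 50.7% → Flow A
Email: the guest checkout 1/5 = 20.0%, Flow A 25/71 = 35.2% → Flow A
Flow A has the higher rate in all 4 groups.

Flow A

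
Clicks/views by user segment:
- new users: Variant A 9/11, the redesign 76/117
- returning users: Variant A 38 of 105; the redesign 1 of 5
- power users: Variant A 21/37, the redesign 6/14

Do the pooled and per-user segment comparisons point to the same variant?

No

New users: Variant A 9/11 = 81.8%, the redesign 76/117 = 65.0% → Variant A
Returning users: Variant A 38/105 = 36.2%, the redesign 1/5 = 20.0% → Variant A
Power users: Variant A 21/37 = 56.8%, the redesign 6/14 = 42.9% → Variant A
Overall: Variant A 68/153 = 44.4%, the redesign 83/136 = 61.0% → the redesign
Variant A wins each user group but the redesign wins overall — the comparison reverses. Variant A's views skew toward returning users, which has a lower base rate.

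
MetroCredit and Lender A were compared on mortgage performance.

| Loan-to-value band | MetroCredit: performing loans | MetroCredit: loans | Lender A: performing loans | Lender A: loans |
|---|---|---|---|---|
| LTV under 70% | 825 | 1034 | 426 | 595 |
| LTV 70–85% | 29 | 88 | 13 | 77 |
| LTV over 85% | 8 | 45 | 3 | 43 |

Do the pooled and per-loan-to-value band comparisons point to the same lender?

LTV under 70%: MetroCredit 825/1034 = 79.8%, Lender A 426/595 = 71.6% → MetroCredit
LTV 70–85%: MetroCredit 29/88 = 33.0%, Lender A 13/77 = 16.9% → MetroCredit
LTV over 85%: MetroCredit 8/45 = 17.8%, Lender A 3/43 = 7.0% → MetroCredit
Overall: MetroCredit 862/1167 = 73.9%, Lender A 442/715 = 61.8% → MetroCredit
MetroCredit wins overall and in every loan-to-value group — no reversal.

Yes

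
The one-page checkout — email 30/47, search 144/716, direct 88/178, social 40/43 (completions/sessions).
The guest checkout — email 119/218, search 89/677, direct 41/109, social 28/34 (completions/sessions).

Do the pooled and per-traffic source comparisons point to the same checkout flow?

Yes

Email: the one-page checkout 30/47 = 63.8%, the guest checkout 119/218 = 54.6% → the one-page checkout
Search: the one-page checkout 144/716 = 20.1%, the guest checkout 89/677 = 13.1% → the one-page checkout
Direct: the one-page checkout 88/178 = 49.4%, the guest checkout 41/109 = 37.6% → the one-page checkout
Social: the one-page checkout 40/43 = 93.0%, the guest checkout 28/34 = 82.4% → the one-page checkout
Overall: the one-page checkout 302/984 = 30.7%, the guest checkout 277/1038 = 26.7% → the one-page checkout
The one-page checkout wins overall and in every traffic group — no reversal.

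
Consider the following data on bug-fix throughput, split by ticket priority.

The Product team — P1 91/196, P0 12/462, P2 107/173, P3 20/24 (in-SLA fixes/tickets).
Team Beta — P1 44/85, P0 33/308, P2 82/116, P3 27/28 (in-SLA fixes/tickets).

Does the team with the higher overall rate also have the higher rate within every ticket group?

Yes

P1: the Product team 91/196 = 46.4%, Team Beta 44/85 = 51.8% → Team Beta
P0: the Product team 12/462 = 2.6%, Team Beta 33/308 = 10.7% → Team Beta
P2: the Product team 107/173 = 61.8%, Team Beta 82/116 = 70.7% → Team Beta
P3: the Product team 20/24 = 83.3%, Team Beta 27/28 = 96.4% → Team Beta
Overall: the Product team 230/855 = 26.9%, Team Beta 186/537 = 34.6% → Team Beta
Team Beta wins overall and in every ticket group — no reversal.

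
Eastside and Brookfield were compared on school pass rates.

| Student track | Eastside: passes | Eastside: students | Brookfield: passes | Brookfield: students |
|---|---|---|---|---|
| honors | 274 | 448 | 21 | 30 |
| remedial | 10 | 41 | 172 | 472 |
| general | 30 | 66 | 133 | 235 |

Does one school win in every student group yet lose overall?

Yes

Honors: Eastside 274/448 = 61.2%, Brookfield 21/30 = 70.0% → Brookfield
Remedial: Eastside 10/41 = 24.4%, Brookfield 172/472 = 36.4% → Brookfield
General: Eastside 30/66 = 45.5%, Brookfield 133/235 = 56.6% → Brookfield
Overall: Eastside 314/555 = 56.6%, Brookfield 326/737 = 44.2% → Eastside
Brookfield wins each student group but Eastside wins overall — the comparison reverses. Brookfield's students skew toward remedial, which has a lower base rate.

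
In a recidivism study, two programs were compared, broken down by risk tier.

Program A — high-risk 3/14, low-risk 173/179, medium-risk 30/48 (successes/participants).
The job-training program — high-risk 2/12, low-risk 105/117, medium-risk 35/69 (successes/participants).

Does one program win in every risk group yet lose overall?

High-risk: Program A 3/14 = 21.4%, the job-training program 2/12 = 16.7% → Program A
Low-risk: Program A 173/179 = 96.6%, the job-training program 105/117 = 89.7% → Program A
Medium-risk: Program A 30/48 = 62.5%, the job-training program 35/69 = 50.7% → Program A
Overall: Program A 206/241 = 85.5%, the job-training program 142/198 = 71.7% → Program A
Program A wins overall and in every risk group — no reversal.

No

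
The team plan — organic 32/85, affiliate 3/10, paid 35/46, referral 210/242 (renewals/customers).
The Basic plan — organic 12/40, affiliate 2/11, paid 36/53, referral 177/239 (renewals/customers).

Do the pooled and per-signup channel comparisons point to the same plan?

Organic: the team plan 32/85 = 37.6%, the Basic plan 12/40 = 30.0% → the team plan
Affiliate: the team plan 3/10 = 30.0%, the Basic plan 2/11 = 18.2% → the team plan
Paid: the team plan 35/46 = 76.1%, the Basic plan 36/53 = 67.9% → the team plan
Referral: the team plan 210/242 = 86.8%, the Basic plan 177/239 = 74.1% → the team plan
Overall: the team plan 280/383 = 73.1%, the Basic plan 227/343 = 66.2% → the team plan
The team plan wins overall and in every signup group — no reversal.

Yes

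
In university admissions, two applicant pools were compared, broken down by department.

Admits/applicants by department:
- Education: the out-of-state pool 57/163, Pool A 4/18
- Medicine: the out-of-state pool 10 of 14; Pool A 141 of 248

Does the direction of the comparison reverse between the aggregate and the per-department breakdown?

Yes

Education: the out-of-state pool 57/163 = 35.0%, Pool A 4/18 = 22.2% → the out-of-state pool
Medicine: the out-of-state pool 10/14 = 71.4%, Pool A 141/248 = 56.9% → the out-of-state pool
Overall: the out-of-state pool 67/177 = 37.9%, Pool A 145/266 = 54.5% → Pool A
The out-of-state pool wins each department group but Pool A wins overall — the comparison reverses. The out-of-state pool's applicants skew toward Education, which has a lower base rate.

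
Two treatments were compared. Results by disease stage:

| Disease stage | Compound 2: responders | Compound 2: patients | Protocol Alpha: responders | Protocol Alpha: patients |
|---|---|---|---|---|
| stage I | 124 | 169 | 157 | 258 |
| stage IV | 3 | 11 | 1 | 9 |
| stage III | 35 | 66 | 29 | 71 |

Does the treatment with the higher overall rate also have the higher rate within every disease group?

Stage I: Compound 2 124/169 = 73.4%, Protocol Alpha 157/258 = 60.9% → Compound 2
Stage IV: Compound 2 3/11 = 27.3%, Protocol Alpha 1/9 = 11.1% → Compound 2
Stage III: Compound 2 35/66 = 53.0%, Protocol Alpha 29/71 = 40.8% → Compound 2
Overall: Compound 2 162/246 = 65.9%, Protocol Alpha 187/338 = 55.3% → Compound 2
Compound 2 wins overall and in every disease group — no reversal.

Yes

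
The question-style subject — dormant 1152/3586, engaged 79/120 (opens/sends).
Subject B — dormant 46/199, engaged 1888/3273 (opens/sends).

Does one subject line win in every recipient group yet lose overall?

Yes

Dormant: the question-style subject 1152/3586 = 32.1%, Subject B 46/199 = 23.1% → the question-style subject
Engaged: the question-style subject 79/120 = 65.8%, Subject B 1888/3273 = 57.7% → the question-style subject
Overall: the question-style subject 1231/3706 = 33.2%, Subject B 1934/3472 = 55.7% → Subject B
The question-style subject wins each recipient group but Subject B wins overall — the comparison reverses. The question-style subject's sends skew toward dormant, which has a lower base rate.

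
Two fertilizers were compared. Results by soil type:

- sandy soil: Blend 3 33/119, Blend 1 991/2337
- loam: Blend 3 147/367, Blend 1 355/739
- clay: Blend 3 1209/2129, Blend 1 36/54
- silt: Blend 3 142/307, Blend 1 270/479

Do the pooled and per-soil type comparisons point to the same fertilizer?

Sandy soil: Blend 3 33/119 = 27.7%, Blend 1 991/2337 = 42.4% → Blend 1
Loam: Blend 3 147/367 = 40.1%, Blend 1 355/739 = 48.0% → Blend 1
Clay: Blend 3 1209/2129 = 56.8%, Blend 1 36/54 = 66.7% → Blend 1
Silt: Blend 3 142/307 = 46.3%, Blend 1 270/479 = 56.4% → Blend 1
Overall: Blend 3 1531/2922 = 52.4%, Blend 1 1652/3609 = 45.8% → Blend 3
Blend 1 wins each soil group but Blend 3 wins overall — the comparison reverses. Blend 1's plots skew toward sandy soil, which has a lower base rate.

No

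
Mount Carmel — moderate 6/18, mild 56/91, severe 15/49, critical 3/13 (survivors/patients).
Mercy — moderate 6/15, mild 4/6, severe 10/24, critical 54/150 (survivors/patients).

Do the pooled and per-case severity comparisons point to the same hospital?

No

Moderate: Mount Carmel 6/18 = 33.3%, Mercy 6/15 = 40.0% → Mercy
Mild: Mount Carmel 56/91 = 61.5%, Mercy 4/6 = 66.7% → Mercy
Severe: Mount Carmel 15/49 = 30.6%, Mercy 10/24 = 41.7% → Mercy
Critical: Mount Carmel 3/13 = 23.1%, Mercy 54/150 = 36.0% → Mercy
Overall: Mount Carmel 80/171 = 46.8%, Mercy 74/195 = 37.9% → Mount Carmel
Mercy wins each case group but Mount Carmel wins overall — the comparison reverses. Mercy's patients skew toward critical, which has a lower base rate.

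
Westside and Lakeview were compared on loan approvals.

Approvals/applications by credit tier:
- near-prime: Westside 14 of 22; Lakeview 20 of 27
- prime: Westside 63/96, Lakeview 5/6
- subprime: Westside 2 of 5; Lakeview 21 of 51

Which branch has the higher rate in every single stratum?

Lakeview

Near-prime: Westside 14/22 = 63.6%, Lakeview 20/27 = 74.1% → Lakeview
Prime: Westside 63/96 = 65.6%, Lakeview 5/6 = 83.3% → Lakeview
Subprime: Westside 2/5 = 40.0%, Lakeview 21/51 = 41.2% → Lakeview
Lakeview has the higher rate in all 3 groups.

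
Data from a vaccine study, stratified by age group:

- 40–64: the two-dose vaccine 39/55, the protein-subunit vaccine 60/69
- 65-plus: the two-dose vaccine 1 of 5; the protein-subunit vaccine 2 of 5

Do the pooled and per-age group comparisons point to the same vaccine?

40–64: the two-dose vaccine 39/55 = 70.9%, the protein-subunit vaccine 60/69 = 87.0% → the protein-subunit vaccine
65-plus: the two-dose vaccine 1/5 = 20.0%, the protein-subunit vaccine 2/5 = 40.0% → the protein-subunit vaccine
Overall: the two-dose vaccine 40/60 = 66.7%, the protein-subunit vaccine 62/74 = 83.8% → the protein-subunit vaccine
The protein-subunit vaccine wins overall and in every age group — no reversal.

Yes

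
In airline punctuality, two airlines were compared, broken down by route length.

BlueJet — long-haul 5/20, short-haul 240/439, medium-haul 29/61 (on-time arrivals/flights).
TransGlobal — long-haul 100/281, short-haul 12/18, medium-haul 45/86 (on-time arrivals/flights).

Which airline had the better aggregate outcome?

Long-haul: BlueJet 5/20 = 25.0%, TransGlobal 100/281 = 35.6% → TransGlobal
Short-haul: BlueJet 240/439 = 54.7%, TransGlobal 12/18 = 66.7% → TransGlobal
Medium-haul: BlueJet 29/61 = 47.5%, TransGlobal 45/86 = 52.3% → TransGlobal
Overall: BlueJet 274/520 = 52.7%, TransGlobal 157/385 = 40.8% → BlueJet
(TransGlobal wins every route group but BlueJet wins overall — TransGlobal's flights skew toward the low-rate long-haul group.)

BlueJet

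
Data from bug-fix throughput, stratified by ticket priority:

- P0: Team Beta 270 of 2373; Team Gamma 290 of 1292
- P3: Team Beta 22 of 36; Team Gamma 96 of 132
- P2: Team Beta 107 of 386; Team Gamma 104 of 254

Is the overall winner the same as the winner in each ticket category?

Yes

P0: Team Beta 270/2373 = 11.4%, Team Gamma 290/1292 = 22.4% → Team Gamma
P3: Team Beta 22/36 = 61.1%, Team Gamma 96/132 = 72.7% → Team Gamma
P2: Team Beta 107/386 = 27.7%, Team Gamma 104/254 = 40.9% → Team Gamma
Overall: Team Beta 399/2795 = 14.3%, Team Gamma 490/1678 = 29.2% → Team Gamma
Team Gamma wins overall and in every ticket group — no reversal.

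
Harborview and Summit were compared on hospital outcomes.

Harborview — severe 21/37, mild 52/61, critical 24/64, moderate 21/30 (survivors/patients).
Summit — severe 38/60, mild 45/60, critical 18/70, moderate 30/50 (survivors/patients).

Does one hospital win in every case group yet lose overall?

Severe: Harborview 21/37 = 56.8%, Summit 38/60 = 63.3% → Summit
Mild: Harborview 52/61 = 85.2%, Summit 45/60 = 75.0% → Harborview
Critical: Harborview 24/64 = 37.5%, Summit 18/70 = 25.7% → Harborview
Moderate: Harborview 21/30 = 70.0%, Summit 30/50 = 60.0% → Harborview
Overall: Harborview 118/192 = 61.5%, Summit 131/240 = 54.6% → Harborview
Neither sweeps: Harborview wins 3 of 4 groups, Summit wins 1. Harborview wins overall but not every group — no Simpson reversal.

No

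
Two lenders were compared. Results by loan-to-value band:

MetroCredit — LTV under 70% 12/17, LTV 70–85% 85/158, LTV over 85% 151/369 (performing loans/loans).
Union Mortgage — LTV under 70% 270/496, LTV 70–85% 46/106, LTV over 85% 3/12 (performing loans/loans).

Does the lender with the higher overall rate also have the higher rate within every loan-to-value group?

No

LTV under 70%: MetroCredit 12/17 = 70.6%, Union Mortgage 270/496 = 54.4% → MetroCredit
LTV 70–85%: MetroCredit 85/158 = 53.8%, Union Mortgage 46/106 = 43.4% → MetroCredit
LTV over 85%: MetroCredit 151/369 = 40.9%, Union Mortgage 3/12 = 25.0% → MetroCredit
Overall: MetroCredit 248/544 = 45.6%, Union Mortgage 319/614 = 52.0% → Union Mortgage
MetroCredit wins each loan-to-value group but Union Mortgage wins overall — the comparison reverses. MetroCredit's loans skew toward LTV over 85%, which has a lower base rate.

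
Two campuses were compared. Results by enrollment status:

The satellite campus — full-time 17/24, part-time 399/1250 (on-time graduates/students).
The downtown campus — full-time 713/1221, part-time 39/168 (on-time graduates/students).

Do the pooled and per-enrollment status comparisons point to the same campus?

Full-time: the satellite campus 17/24 = 70.8%, the downtown campus 713/1221 = 58.4% → the satellite campus
Part-time: the satellite campus 399/1250 = 31.9%, the downtown campus 39/168 = 23.2% → the satellite campus
Overall: the satellite campus 416/1274 = 32.7%, the downtown campus 752/1389 = 54.1% → the downtown campus
The satellite campus wins each enrollment group but the downtown campus wins overall — the comparison reverses. The satellite campus's students skew toward part-time, which has a lower base rate.

No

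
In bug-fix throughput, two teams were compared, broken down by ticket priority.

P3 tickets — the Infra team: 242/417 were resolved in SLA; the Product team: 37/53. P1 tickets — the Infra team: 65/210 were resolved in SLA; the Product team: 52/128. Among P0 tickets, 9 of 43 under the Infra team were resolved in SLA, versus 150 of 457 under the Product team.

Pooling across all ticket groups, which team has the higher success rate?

the Infra team

P3: the Infra team 242/417 = 58.0%, the Product team 37/53 = 69.8% → the Product team
P1: the Infra team 65/210 = 31.0%, the Product team 52/128 = 40.6% → the Product team
P0: the Infra team 9/43 = 20.9%, the Product team 150/457 = 32.8% → the Product team
Overall: the Infra team 316/670 = 47.2%, the Product team 239/638 = 37.5% → the Infra team
(The Product team wins every ticket group but the Infra team wins overall — the Product team's tickets skew toward the low-rate P0 group.)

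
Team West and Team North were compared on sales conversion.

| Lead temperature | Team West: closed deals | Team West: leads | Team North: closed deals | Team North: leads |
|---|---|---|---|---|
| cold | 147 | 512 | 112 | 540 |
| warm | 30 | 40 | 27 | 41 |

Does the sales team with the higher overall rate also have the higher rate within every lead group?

Cold: Team West 147/512 = 28.7%, Team North 112/540 = 20.7% → Team West
Warm: Team West 30/40 = 75.0%, Team North 27/41 = 65.9% → Team West
Overall: Team West 177/552 = 32.1%, Team North 139/581 = 23.9% → Team West
Team West wins overall and in every lead group — no reversal.

Yes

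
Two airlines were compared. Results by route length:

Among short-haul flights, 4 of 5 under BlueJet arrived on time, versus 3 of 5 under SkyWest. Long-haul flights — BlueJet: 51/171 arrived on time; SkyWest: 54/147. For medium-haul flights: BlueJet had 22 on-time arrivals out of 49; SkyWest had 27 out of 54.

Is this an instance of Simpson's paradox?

Short-haul: BlueJet 4/5 = 80.0%, SkyWest 3/5 = 60.0% → BlueJet
Long-haul: BlueJet 51/171 = 29.8%, SkyWest 54/147 = 36.7% → SkyWest
Medium-haul: BlueJet 22/49 = 44.9%, SkyWest 27/54 = 50.0% → SkyWest
Overall: BlueJet 77/225 = 34.2%, SkyWest 84/206 = 40.8% → SkyWest
Neither sweeps: BlueJet wins 1 of 3 groups, SkyWest wins 2. SkyWest wins overall but not every group — no Simpson reversal.

No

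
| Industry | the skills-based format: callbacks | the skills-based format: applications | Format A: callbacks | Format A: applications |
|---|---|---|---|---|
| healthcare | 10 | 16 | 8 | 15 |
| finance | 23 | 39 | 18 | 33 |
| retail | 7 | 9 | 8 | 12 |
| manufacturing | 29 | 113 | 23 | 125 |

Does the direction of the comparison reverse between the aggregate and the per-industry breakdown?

No

Healthcare: the skills-based format 10/16 = 62.5%, Format A 8/15 = 53.3% → the skills-based format
Finance: the skills-based format 23/39 = 59.0%, Format A 18/33 = 54.5% → the skills-based format
Retail: the skills-based format 7/9 = 77.8%, Format A 8/12 = 66.7% → the skills-based format
Manufacturing: the skills-based format 29/113 = 25.7%, Format A 23/125 = 18.4% → the skills-based format
Overall: the skills-based format 69/177 = 39.0%, Format A 57/185 = 30.8% → the skills-based format
The skills-based format wins overall and in every industry group — no reversal.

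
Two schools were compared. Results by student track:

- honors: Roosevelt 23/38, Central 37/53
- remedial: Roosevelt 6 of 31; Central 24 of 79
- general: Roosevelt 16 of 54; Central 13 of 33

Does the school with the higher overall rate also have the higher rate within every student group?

Yes

Honors: Roosevelt 23/38 = 60.5%, Central 37/53 = 69.8% → Central
Remedial: Roosevelt 6/31 = 19.4%, Central 24/79 = 30.4% → Central
General: Roosevelt 16/54 = 29.6%, Central 13/33 = 39.4% → Central
Overall: Roosevelt 45/123 = 36.6%, Central 74/165 = 44.8% → Central
Central wins overall and in every student group — no reversal.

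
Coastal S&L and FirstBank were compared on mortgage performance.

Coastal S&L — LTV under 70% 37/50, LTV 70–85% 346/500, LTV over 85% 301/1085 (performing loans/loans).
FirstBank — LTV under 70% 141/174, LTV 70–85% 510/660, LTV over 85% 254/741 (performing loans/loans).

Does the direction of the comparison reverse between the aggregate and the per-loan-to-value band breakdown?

LTV under 70%: Coastal S&L 37/50 = 74.0%, FirstBank 141/174 = 81.0% → FirstBank
LTV 70–85%: Coastal S&L 346/500 = 69.2%, FirstBank 510/660 = 77.3% → FirstBank
LTV over 85%: Coastal S&L 301/1085 = 27.7%, FirstBank 254/741 = 34.3% → FirstBank
Overall: Coastal S&L 684/1635 = 41.8%, FirstBank 905/1575 = 57.5% → FirstBank
FirstBank wins overall and in every loan-to-value group — no reversal.

No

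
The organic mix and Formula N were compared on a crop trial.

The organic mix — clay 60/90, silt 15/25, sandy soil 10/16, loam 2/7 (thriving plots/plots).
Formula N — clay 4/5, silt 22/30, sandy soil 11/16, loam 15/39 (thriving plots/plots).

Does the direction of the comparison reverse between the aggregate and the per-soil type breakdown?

Yes

Clay: the organic mix 60/90 = 66.7%, Formula N 4/5 = 80.0% → Formula N
Silt: the organic mix 15/25 = 60.0%, Formula N 22/30 = 73.3% → Formula N
Sandy soil: the organic mix 10/16 = 62.5%, Formula N 11/16 = 68.8% → Formula N
Loam: the organic mix 2/7 = 28.6%, Formula N 15/39 = 38.5% → Formula N
Overall: the organic mix 87/138 = 63.0%, Formula N 52/90 = 57.8% → the organic mix
Formula N wins each soil group but the organic mix wins overall — the comparison reverses. Formula N's plots skew toward loam, which has a lower base rate.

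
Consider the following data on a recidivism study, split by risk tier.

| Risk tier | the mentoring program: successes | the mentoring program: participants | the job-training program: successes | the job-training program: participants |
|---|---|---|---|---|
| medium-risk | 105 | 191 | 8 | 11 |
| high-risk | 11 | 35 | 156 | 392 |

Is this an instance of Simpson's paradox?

Yes

Medium-risk: the mentoring program 105/191 = 55.0%, the job-training program 8/11 = 72.7% → the job-training program
High-risk: the mentoring program 11/35 = 31.4%, the job-training program 156/392 = 39.8% → the job-training program
Overall: the mentoring program 116/226 = 51.3%, the job-training program 164/403 = 40.7% → the mentoring program
The job-training program wins each risk group but the mentoring program wins overall — the comparison reverses. The job-training program's participants skew toward high-risk, which has a lower base rate.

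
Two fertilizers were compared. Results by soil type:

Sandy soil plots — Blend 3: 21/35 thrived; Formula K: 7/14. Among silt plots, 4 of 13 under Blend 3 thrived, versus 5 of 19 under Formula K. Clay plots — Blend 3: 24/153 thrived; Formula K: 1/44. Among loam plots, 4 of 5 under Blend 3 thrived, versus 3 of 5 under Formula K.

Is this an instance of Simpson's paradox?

Sandy soil: Blend 3 21/35 = 60.0%, Formula K 7/14 = 50.0% → Blend 3
Silt: Blend 3 4/13 = 30.8%, Formula K 5/19 = 26.3% → Blend 3
Clay: Blend 3 24/153 = 15.7%, Formula K 1/44 = 2.3% → Blend 3
Loam: Blend 3 4/5 = 80.0%, Formula K 3/5 = 60.0% → Blend 3
Overall: Blend 3 53/206 = 25.7%, Formula K 16/82 = 19.5% → Blend 3
Blend 3 wins overall and in every soil group — no reversal.

No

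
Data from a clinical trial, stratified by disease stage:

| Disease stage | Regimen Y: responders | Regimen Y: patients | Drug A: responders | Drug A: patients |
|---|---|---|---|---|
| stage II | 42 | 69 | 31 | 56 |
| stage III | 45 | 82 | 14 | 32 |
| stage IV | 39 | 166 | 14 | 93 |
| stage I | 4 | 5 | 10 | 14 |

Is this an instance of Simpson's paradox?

No

Stage II: Regimen Y 42/69 = 60.9%, Drug A 31/56 = 55.4% → Regimen Y
Stage III: Regimen Y 45/82 = 54.9%, Drug A 14/32 = 43.8% → Regimen Y
Stage IV: Regimen Y 39/166 = 23.5%, Drug A 14/93 = 15.1% → Regimen Y
Stage I: Regimen Y 4/5 = 80.0%, Drug A 10/14 = 71.4% → Regimen Y
Overall: Regimen Y 130/322 = 40.4%, Drug A 69/195 = 35.4% → Regimen Y
Regimen Y wins overall and in every disease group — no reversal.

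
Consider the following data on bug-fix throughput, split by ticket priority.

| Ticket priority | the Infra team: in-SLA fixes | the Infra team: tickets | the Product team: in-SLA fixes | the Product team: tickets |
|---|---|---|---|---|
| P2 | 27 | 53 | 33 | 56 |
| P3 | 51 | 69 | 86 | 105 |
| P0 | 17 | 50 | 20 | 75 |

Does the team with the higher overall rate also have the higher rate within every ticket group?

No

P2: the Infra team 27/53 = 50.9%, the Product team 33/56 = 58.9% → the Product team
P3: the Infra team 51/69 = 73.9%, the Product team 86/105 = 81.9% → the Product team
P0: the Infra team 17/50 = 34.0%, the Product team 20/75 = 26.7% → the Infra team
Overall: the Infra team 95/172 = 55.2%, the Product team 139/236 = 58.9% → the Product team
Neither sweeps: the Infra team wins 1 of 3 groups, the Product team wins 2. The Product team wins overall but not every group — no Simpson reversal.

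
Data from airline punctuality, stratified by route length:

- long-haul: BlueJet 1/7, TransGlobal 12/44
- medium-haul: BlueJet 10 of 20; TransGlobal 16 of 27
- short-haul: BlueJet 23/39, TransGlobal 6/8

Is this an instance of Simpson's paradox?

Long-haul: BlueJet 1/7 = 14.3%, TransGlobal 12/44 = 27.3% → TransGlobal
Medium-haul: BlueJet 10/20 = 50.0%, TransGlobal 16/27 = 59.3% → TransGlobal
Short-haul: BlueJet 23/39 = 59.0%, TransGlobal 6/8 = 75.0% → TransGlobal
Overall: BlueJet 34/66 = 51.5%, TransGlobal 34/79 = 43.0% → BlueJet
TransGlobal wins each route group but BlueJet wins overall — the comparison reverses. TransGlobal's flights skew toward long-haul, which has a lower base rate.

Yes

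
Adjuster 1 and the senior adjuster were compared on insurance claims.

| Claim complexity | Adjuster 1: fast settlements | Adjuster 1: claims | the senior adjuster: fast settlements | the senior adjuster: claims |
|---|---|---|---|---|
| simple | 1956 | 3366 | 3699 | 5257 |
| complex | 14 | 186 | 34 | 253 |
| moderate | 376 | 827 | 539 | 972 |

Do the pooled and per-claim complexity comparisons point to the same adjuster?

Yes

Simple: Adjuster 1 1956/3366 = 58.1%, the senior adjuster 3699/5257 = 70.4% → the senior adjuster
Complex: Adjuster 1 14/186 = 7.5%, the senior adjuster 34/253 = 13.4% → the senior adjuster
Moderate: Adjuster 1 376/827 = 45.5%, the senior adjuster 539/972 = 55.5% → the senior adjuster
Overall: Adjuster 1 2346/4379 = 53.6%, the senior adjuster 4272/6482 = 65.9% → the senior adjuster
The senior adjuster wins overall and in every claim group — no reversal.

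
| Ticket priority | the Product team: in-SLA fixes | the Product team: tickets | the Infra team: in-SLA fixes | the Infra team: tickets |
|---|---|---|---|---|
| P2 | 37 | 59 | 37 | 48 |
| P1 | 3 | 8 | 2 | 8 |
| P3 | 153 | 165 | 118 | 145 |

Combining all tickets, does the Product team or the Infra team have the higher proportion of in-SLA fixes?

P2: the Product team 37/59 = 62.7%, the Infra team 37/48 = 77.1% → the Infra team
P1: the Product team 3/8 = 37.5%, the Infra team 2/8 = 25.0% → the Product team
P3: the Product team 153/165 = 92.7%, the Infra team 118/145 = 81.4% → the Product team
Overall: the Product team 193/232 = 83.2%, the Infra team 157/201 = 78.1% → the Product team
(Neither sweeps every ticket group, but the Product team has the higher pooled rate.)

the Product team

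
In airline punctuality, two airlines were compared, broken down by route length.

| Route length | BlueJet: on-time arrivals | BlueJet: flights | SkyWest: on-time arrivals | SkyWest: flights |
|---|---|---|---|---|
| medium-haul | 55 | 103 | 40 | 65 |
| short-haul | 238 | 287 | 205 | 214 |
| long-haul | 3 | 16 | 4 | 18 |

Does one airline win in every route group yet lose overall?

No

Medium-haul: BlueJet 55/103 = 53.4%, SkyWest 40/65 = 61.5% → SkyWest
Short-haul: BlueJet 238/287 = 82.9%, SkyWest 205/214 = 95.8% → SkyWest
Long-haul: BlueJet 3/16 = 18.8%, SkyWest 4/18 = 22.2% → SkyWest
Overall: BlueJet 296/406 = 72.9%, SkyWest 249/297 = 83.8% → SkyWest
SkyWest wins overall and in every route group — no reversal.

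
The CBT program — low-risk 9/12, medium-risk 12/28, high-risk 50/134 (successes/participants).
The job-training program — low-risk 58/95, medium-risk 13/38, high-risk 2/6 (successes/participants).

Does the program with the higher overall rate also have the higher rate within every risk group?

No

Low-risk: the CBT program 9/12 = 75.0%, the job-training program 58/95 = 61.1% → the CBT program
Medium-risk: the CBT program 12/28 = 42.9%, the job-training program 13/38 = 34.2% → the CBT program
High-risk: the CBT program 50/134 = 37.3%, the job-training program 2/6 = 33.3% → the CBT program
Overall: the CBT program 71/174 = 40.8%, the job-training program 73/139 = 52.5% → the job-training program
The CBT program wins each risk group but the job-training program wins overall — the comparison reverses. The CBT program's participants skew toward high-risk, which has a lower base rate.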